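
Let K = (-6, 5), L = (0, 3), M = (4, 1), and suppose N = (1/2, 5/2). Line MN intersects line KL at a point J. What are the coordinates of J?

Barycentric coordinates of N with respect to KLM: (1/4, 1/4, 1/2).
On side KL the M-coordinate is zero; dropping N's M-weight 1/2 and renormalizing the remaining 1/4 : 1/4 gives weights 1/2, 1/2 on K, L.
J = (1/2)·(-6, 5) + (1/2)·(0, 3) = (-3, 4).

(-3, 4)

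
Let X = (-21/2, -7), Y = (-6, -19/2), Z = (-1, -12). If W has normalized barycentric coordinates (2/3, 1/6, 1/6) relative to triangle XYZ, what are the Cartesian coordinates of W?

(-49/6, -33/4)

W = (2/3)·X + (1/6)·Y + (1/6)·Z.
x-coordinate: (2/3)·(-21/2) + (1/6)·(-6) + (1/6)·(-1) = -49/6.
y-coordinate: (2/3)·(-7) + (1/6)·(-19/2) + (1/6)·(-12) = -33/4.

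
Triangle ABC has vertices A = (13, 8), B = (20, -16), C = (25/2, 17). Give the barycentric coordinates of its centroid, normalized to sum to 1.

The centroid is the average of the vertices, so each weight is 1/3.

(1/3, 1/3, 1/3)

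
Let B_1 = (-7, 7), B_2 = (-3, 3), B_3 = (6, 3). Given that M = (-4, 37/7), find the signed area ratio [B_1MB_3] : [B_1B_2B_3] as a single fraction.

[B_1B_2B_3] = ½·((-7)·(3−3) + (-3)·(3−7) + 6·(7−3)) = ½·(0 + 12 + 24) = 18.
[B_1MB_3] = ½·((-7)·(37/7−3) + (-4)·(3−7) + 6·(7−(37/7))) = ½·(-16 + 16 + 72/7) = 36/7, so the ratio is (36/7)/18 = 2/7.

2/7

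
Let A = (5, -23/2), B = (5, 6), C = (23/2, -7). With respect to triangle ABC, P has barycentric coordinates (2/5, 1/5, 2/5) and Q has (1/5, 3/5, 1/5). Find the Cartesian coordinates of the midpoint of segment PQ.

Barycentric coordinates of the midpoint are the average: (3/10, 2/5, 3/10).
Converting: (3/10)·A + (2/5)·B + (3/10)·C = (139/20, -63/20).

(139/20, -63/20)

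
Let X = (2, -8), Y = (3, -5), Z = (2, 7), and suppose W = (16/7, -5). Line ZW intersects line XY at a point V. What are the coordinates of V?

Barycentric coordinates of W with respect to XYZ: (4/7, 2/7, 1/7).
On side XY the Z-coordinate is zero; dropping W's Z-weight 1/7 and renormalizing the remaining 4/7 : 2/7 gives weights 2/3, 1/3 on X, Y.
V = (2/3)·(2, -8) + (1/3)·(3, -5) = (7/3, -7).

(7/3, -7)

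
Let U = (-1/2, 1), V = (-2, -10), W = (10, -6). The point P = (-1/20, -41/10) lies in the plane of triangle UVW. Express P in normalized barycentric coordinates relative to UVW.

Signed area of the reference triangle: [UVW] = ½·((-1/2)·(-10−(-6)) + (-2)·(-6−1) + 10·(1−(-10))) = ½·(2 + 14 + 110) = 63.
[PVW] = ½·((-1/20)·(-10−(-6)) + (-2)·(-6−(-41/10)) + 10·(-41/10−(-10))) = ½·(1/5 + 19/5 + 59) = 63/2, so the U-coordinate is (63/2)/63 = 1/2.
[UPW] = ½·((-1/2)·(-41/10−(-6)) + (-1/20)·(-6−1) + 10·(1−(-41/10))) = ½·(-19/20 + 7/20 + 51) = 126/5, so the V-coordinate is 2/5.
[UVP] = ½·((-1/2)·(-10−(-41/10)) + (-2)·(-41/10−1) + (-1/20)·(1−(-10))) = ½·(59/20 + 51/5 − 11/20) = 63/10, so the W-coordinate is 1/10.
Check: 1/2 + 2/5 + 1/10 = 1.

(1/2, 2/5, 1/10)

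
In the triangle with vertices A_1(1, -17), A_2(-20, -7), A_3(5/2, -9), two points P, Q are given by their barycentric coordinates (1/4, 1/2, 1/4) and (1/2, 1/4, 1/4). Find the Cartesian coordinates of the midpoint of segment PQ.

(-13/2, -45/4)

Barycentric coordinates of the midpoint are the average: (3/8, 3/8, 1/4).
Converting: (3/8)·A_1 + (3/8)·A_2 + (1/4)·A_3 = (-13/2, -45/4).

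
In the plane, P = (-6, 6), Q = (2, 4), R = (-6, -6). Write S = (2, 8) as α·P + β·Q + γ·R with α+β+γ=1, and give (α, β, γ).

Signed area of the reference triangle: [PQR] = ½·((-6)·(4−(-6)) + 2·(-6−6) + (-6)·(6−4)) = ½·(-60 − 24 − 12) = -48.
[SQR] = ½·(2·(4−(-6)) + 2·(-6−8) + (-6)·(8−4)) = ½·(20 − 28 − 24) = -16, so the P-coordinate is (-16)/(-48) = 1/3.
[PSR] = ½·((-6)·(8−(-6)) + 2·(-6−6) + (-6)·(6−8)) = ½·(-84 − 24 + 12) = -48, so the Q-coordinate is 1.
[PQS] = ½·((-6)·(4−8) + 2·(8−6) + 2·(6−4)) = ½·(24 + 4 + 4) = 16, so the R-coordinate is -1/3.
Check: 1/3 + 1 − 1/3 = 1.

(1/3, 1, -1/3)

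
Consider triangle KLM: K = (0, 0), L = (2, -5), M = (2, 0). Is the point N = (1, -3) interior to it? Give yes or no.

no

Barycentric coordinates of N: (1/2, 3/5, -1/10).
The three coordinates are positive, positive, negative; a point is interior exactly when all three are positive.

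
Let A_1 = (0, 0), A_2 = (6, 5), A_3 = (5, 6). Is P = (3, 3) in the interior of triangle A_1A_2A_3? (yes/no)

yes

Barycentric coordinates of P: (5/11, 3/11, 3/11).
The three coordinates are positive, positive, positive; a point is interior exactly when all three are positive.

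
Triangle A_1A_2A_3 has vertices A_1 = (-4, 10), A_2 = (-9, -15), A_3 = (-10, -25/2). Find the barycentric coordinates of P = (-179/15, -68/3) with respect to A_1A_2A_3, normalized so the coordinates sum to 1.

(-2/5, 7/15, 14/15)

Signed area of the reference triangle: [A_1A_2A_3] = ½·((-4)·(-15−(-25/2)) + (-9)·(-25/2−10) + (-10)·(10−(-15))) = ½·(10 + 405/2 − 250) = -75/4.
[PA_2A_3] = ½·((-179/15)·(-15−(-25/2)) + (-9)·(-25/2−(-68/3)) + (-10)·(-68/3−(-15))) = ½·(179/6 − 183/2 + 230/3) = 15/2, so the A_1-coordinate is (15/2)/(-75/4) = -2/5.
[A_1PA_3] = ½·((-4)·(-68/3−(-25/2)) + (-179/15)·(-25/2−10) + (-10)·(10−(-68/3))) = ½·(122/3 + 537/2 − 980/3) = -35/4, so the A_2-coordinate is 7/15.
[A_1A_2P] = ½·((-4)·(-15−(-68/3)) + (-9)·(-68/3−10) + (-179/15)·(10−(-15))) = ½·(-92/3 + 294 − 895/3) = -35/2, so the A_3-coordinate is 14/15.
Check: -2/5 + 7/15 + 14/15 = 1.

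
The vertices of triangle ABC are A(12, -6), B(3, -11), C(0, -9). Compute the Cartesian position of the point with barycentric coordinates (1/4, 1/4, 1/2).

(15/4, -35/4)

P = (1/4)·A + (1/4)·B + (1/2)·C.
x-coordinate: (1/4)·12 + (1/4)·3 + (1/2)·0 = 15/4.
y-coordinate: (1/4)·(-6) + (1/4)·(-11) + (1/2)·(-9) = -35/4.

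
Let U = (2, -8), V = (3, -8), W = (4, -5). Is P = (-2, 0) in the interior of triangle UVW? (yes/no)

Barycentric coordinates of P: (23/3, -28/3, 8/3).
The three coordinates are positive, negative, positive; a point is interior exactly when all three are positive.

no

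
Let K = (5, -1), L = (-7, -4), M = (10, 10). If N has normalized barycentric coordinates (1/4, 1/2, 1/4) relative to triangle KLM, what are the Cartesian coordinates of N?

(1/4, 1/4)

N = (1/4)·K + (1/2)·L + (1/4)·M.
x-coordinate: (1/4)·5 + (1/2)·(-7) + (1/4)·10 = 1/4.
y-coordinate: (1/4)·(-1) + (1/2)·(-4) + (1/4)·10 = 1/4.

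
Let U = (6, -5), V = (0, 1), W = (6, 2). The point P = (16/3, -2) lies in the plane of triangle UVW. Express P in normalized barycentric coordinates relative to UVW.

Signed area of the reference triangle: [UVW] = ½·(6·(1−2) + 0·(2−(-5)) + 6·(-5−1)) = ½·(-6 + 0 − 36) = -21.
[PVW] = ½·((16/3)·(1−2) + 0·(2−(-2)) + 6·(-2−1)) = ½·(-16/3 + 0 − 18) = -35/3, so the U-coordinate is (-35/3)/(-21) = 5/9.
[UPW] = ½·(6·(-2−2) + (16/3)·(2−(-5)) + 6·(-5−(-2))) = ½·(-24 + 112/3 − 18) = -7/3, so the V-coordinate is 1/9.
[UVP] = ½·(6·(1−(-2)) + 0·(-2−(-5)) + (16/3)·(-5−1)) = ½·(18 + 0 − 32) = -7, so the W-coordinate is 1/3.
Check: 5/9 + 1/9 + 1/3 = 1.

(5/9, 1/9, 1/3)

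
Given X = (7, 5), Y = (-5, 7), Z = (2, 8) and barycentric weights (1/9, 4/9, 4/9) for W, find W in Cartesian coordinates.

W = (1/9)·X + (4/9)·Y + (4/9)·Z.
x-coordinate: (1/9)·7 + (4/9)·(-5) + (4/9)·2 = -5/9.
y-coordinate: (1/9)·5 + (4/9)·7 + (4/9)·8 = 65/9.

(-5/9, 65/9)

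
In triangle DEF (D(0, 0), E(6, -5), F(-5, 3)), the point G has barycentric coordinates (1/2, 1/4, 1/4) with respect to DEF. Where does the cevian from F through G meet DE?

(2, -5/3)

Line FG meets DE where the F-coordinate vanishes; zeroing G's F-weight and renormalizing leaves D, E-weights 1/2 : 1/4 → (2/3, 1/3).
So H = (2/3)·D + (1/3)·E = (2, -5/3).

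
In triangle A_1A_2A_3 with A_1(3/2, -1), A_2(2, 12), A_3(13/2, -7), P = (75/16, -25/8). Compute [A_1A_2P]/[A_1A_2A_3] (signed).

5/8

[A_1A_2A_3] = ½·((3/2)·(12−(-7)) + 2·(-7−(-1)) + (13/2)·(-1−12)) = ½·(57/2 − 12 − 169/2) = -34.
[A_1A_2P] = ½·((3/2)·(12−(-25/8)) + 2·(-25/8−(-1)) + (75/16)·(-1−12)) = ½·(363/16 − 17/4 − 975/16) = -85/4, so the ratio is (-85/4)/(-34) = 5/8.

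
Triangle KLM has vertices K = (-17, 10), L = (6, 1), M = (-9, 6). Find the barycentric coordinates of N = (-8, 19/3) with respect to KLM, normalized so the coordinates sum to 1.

Signed area of the reference triangle: [KLM] = ½·((-17)·(1−6) + 6·(6−10) + (-9)·(10−1)) = ½·(85 − 24 − 81) = -10.
[NLM] = ½·((-8)·(1−6) + 6·(6−(19/3)) + (-9)·(19/3−1)) = ½·(40 − 2 − 48) = -5, so the K-coordinate is (-5)/(-10) = 1/2.
[KNM] = ½·((-17)·(19/3−6) + (-8)·(6−10) + (-9)·(10−(19/3))) = ½·(-17/3 + 32 − 33) = -10/3, so the L-coordinate is 1/3.
[KLN] = ½·((-17)·(1−(19/3)) + 6·(19/3−10) + (-8)·(10−1)) = ½·(272/3 − 22 − 72) = -5/3, so the M-coordinate is 1/6.
Check: 1/2 + 1/3 + 1/6 = 1.

(1/2, 1/3, 1/6)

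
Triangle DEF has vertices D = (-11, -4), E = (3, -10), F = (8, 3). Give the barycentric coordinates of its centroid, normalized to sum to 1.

(1/3, 1/3, 1/3)

The centroid is the average of the vertices, so each weight is 1/3.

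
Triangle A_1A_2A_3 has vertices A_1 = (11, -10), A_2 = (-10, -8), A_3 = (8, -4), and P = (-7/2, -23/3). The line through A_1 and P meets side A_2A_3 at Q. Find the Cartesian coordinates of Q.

Barycentric coordinates of P with respect to A_1A_2A_3: (1/6, 2/3, 1/6).
On side A_2A_3 the A_1-coordinate is zero; dropping P's A_1-weight 1/6 and renormalizing the remaining 2/3 : 1/6 gives weights 4/5, 1/5 on A_2, A_3.
Q = (4/5)·(-10, -8) + (1/5)·(8, -4) = (-32/5, -36/5).

(-32/5, -36/5)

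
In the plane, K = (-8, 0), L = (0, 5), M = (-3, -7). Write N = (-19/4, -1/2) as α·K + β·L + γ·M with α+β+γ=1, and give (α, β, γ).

(1/2, 1/4, 1/4)

Signed area of the reference triangle: [KLM] = ½·((-8)·(5−(-7)) + 0·(-7−0) + (-3)·(0−5)) = ½·(-96 + 0 + 15) = -81/2.
[NLM] = ½·((-19/4)·(5−(-7)) + 0·(-7−(-1/2)) + (-3)·(-1/2−5)) = ½·(-57 + 0 + 33/2) = -81/4, so the K-coordinate is (-81/4)/(-81/2) = 1/2.
[KNM] = ½·((-8)·(-1/2−(-7)) + (-19/4)·(-7−0) + (-3)·(0−(-1/2))) = ½·(-52 + 133/4 − 3/2) = -81/8, so the L-coordinate is 1/4.
[KLN] = ½·((-8)·(5−(-1/2)) + 0·(-1/2−0) + (-19/4)·(0−5)) = ½·(-44 + 0 + 95/4) = -81/8, so the M-coordinate is 1/4.
Check: 1/2 + 1/4 + 1/4 = 1.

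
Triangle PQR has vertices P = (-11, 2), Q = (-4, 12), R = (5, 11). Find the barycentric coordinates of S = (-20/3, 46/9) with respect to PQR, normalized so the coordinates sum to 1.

(2/3, 1/9, 2/9)

Signed area of the reference triangle: [PQR] = ½·((-11)·(12−11) + (-4)·(11−2) + 5·(2−12)) = ½·(-11 − 36 − 50) = -97/2.
[SQR] = ½·((-20/3)·(12−11) + (-4)·(11−(46/9)) + 5·(46/9−12)) = ½·(-20/3 − 212/9 − 310/9) = -97/3, so the P-coordinate is (-97/3)/(-97/2) = 2/3.
[PSR] = ½·((-11)·(46/9−11) + (-20/3)·(11−2) + 5·(2−(46/9))) = ½·(583/9 − 60 − 140/9) = -97/18, so the Q-coordinate is 1/9.
[PQS] = ½·((-11)·(12−(46/9)) + (-4)·(46/9−2) + (-20/3)·(2−12)) = ½·(-682/9 − 112/9 + 200/3) = -97/9, so the R-coordinate is 2/9.
Check: 2/3 + 1/9 + 2/9 = 1.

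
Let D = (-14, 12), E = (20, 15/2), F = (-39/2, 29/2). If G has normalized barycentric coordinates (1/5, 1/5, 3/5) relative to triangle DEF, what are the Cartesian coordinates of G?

G = (1/5)·D + (1/5)·E + (3/5)·F.
x-coordinate: (1/5)·(-14) + (1/5)·20 + (3/5)·(-39/2) = -21/2.
y-coordinate: (1/5)·12 + (1/5)·(15/2) + (3/5)·(29/2) = 63/5.

(-21/2, 63/5)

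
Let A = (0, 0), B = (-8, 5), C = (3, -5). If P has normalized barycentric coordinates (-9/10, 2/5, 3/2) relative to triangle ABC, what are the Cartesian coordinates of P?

(13/10, -11/2)

P = (-9/10)·A + (2/5)·B + (3/2)·C.
x-coordinate: (-9/10)·0 + (2/5)·(-8) + (3/2)·3 = 13/10.
y-coordinate: (-9/10)·0 + (2/5)·5 + (3/2)·(-5) = -11/2.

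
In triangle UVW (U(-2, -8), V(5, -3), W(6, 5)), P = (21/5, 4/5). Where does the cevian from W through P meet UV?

(3/2, -11/2)

Barycentric coordinates of P with respect to UVW: (1/5, 1/5, 3/5).
On side UV the W-coordinate is zero; dropping P's W-weight 3/5 and renormalizing the remaining 1/5 : 1/5 gives weights 1/2, 1/2 on U, V.
Q = (1/2)·(-2, -8) + (1/2)·(5, -3) = (3/2, -11/2).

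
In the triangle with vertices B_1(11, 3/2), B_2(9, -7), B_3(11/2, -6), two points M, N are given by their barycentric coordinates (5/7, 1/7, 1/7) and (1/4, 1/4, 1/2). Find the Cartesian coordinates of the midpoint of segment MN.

Barycentric coordinates of the midpoint are the average: (27/56, 11/56, 9/28).
Converting: (27/56)·B_1 + (11/56)·B_2 + (9/28)·B_3 = (495/56, -289/112).

(495/56, -289/112)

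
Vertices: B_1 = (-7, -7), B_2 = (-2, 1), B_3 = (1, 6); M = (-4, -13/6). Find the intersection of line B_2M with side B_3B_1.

Barycentric coordinates of M with respect to B_1B_2B_3: (1/2, 1/3, 1/6).
On side B_3B_1 the B_2-coordinate is zero; dropping M's B_2-weight 1/3 and renormalizing the remaining 1/6 : 1/2 gives weights 1/4, 3/4 on B_3, B_1.
N = (1/4)·(1, 6) + (3/4)·(-7, -7) = (-5, -15/4).

(-5, -15/4)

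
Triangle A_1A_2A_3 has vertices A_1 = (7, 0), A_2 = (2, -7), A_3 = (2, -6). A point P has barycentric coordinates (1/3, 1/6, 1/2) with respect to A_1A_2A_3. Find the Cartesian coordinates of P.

P = (1/3)·A_1 + (1/6)·A_2 + (1/2)·A_3.
x-coordinate: (1/3)·7 + (1/6)·2 + (1/2)·2 = 11/3.
y-coordinate: (1/3)·0 + (1/6)·(-7) + (1/2)·(-6) = -25/6.

(11/3, -25/6)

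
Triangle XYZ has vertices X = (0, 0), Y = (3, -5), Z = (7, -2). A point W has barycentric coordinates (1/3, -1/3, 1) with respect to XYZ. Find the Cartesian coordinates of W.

(6, -1/3)

W = (1/3)·X + (-1/3)·Y + 1·Z.
x-coordinate: (1/3)·0 + (-1/3)·3 + 1·7 = 6.
y-coordinate: (1/3)·0 + (-1/3)·(-5) + 1·(-2) = -1/3.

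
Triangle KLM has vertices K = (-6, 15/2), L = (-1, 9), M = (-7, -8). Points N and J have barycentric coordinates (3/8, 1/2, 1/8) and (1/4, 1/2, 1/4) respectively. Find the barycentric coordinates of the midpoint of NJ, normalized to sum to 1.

Since both coordinate triples sum to 1, the midpoint's barycentrics are the componentwise average.
(3/8+1/4)/2 = 5/16; similarly 1/2 and 3/16.

(5/16, 1/2, 3/16)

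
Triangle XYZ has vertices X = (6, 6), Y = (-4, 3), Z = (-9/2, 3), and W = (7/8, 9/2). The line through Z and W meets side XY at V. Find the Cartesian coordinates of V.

(8/3, 5)

Barycentric coordinates of W with respect to XYZ: (1/2, 1/4, 1/4).
On side XY the Z-coordinate is zero; dropping W's Z-weight 1/4 and renormalizing the remaining 1/2 : 1/4 gives weights 2/3, 1/3 on X, Y.
V = (2/3)·(6, 6) + (1/3)·(-4, 3) = (8/3, 5).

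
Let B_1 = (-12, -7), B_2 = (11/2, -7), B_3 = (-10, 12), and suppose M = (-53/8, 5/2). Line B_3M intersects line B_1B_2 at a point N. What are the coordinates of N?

Barycentric coordinates of M with respect to B_1B_2B_3: (1/4, 1/4, 1/2).
On side B_1B_2 the B_3-coordinate is zero; dropping M's B_3-weight 1/2 and renormalizing the remaining 1/4 : 1/4 gives weights 1/2, 1/2 on B_1, B_2.
N = (1/2)·(-12, -7) + (1/2)·(11/2, -7) = (-13/4, -7).

(-13/4, -7)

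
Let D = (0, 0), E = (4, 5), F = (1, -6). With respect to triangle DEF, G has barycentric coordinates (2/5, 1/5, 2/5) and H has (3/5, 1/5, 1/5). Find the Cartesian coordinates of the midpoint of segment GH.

(11/10, -4/5)

Barycentric coordinates of the midpoint are the average: (1/2, 1/5, 3/10).
Converting: (1/2)·D + (1/5)·E + (3/10)·F = (11/10, -4/5).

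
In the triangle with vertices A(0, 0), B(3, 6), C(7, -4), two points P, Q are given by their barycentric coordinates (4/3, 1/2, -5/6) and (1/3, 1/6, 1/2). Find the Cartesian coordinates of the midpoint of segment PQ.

Barycentric coordinates of the midpoint are the average: (5/6, 1/3, -1/6).
Converting: (5/6)·A + (1/3)·B + (-1/6)·C = (-1/6, 8/3).

(-1/6, 8/3)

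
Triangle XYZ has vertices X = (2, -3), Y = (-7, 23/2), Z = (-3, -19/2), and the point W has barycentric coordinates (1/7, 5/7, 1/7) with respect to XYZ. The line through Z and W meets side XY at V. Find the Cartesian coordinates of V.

Line ZW meets XY where the Z-coordinate vanishes; zeroing W's Z-weight and renormalizing leaves X, Y-weights 1/7 : 5/7 → (1/6, 5/6).
So V = (1/6)·X + (5/6)·Y = (-11/2, 109/12).

(-11/2, 109/12)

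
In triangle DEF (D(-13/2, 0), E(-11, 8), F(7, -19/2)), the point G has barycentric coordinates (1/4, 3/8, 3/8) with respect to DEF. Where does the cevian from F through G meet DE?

Line FG meets DE where the F-coordinate vanishes; zeroing G's F-weight and renormalizing leaves D, E-weights 1/4 : 3/8 → (2/5, 3/5).
So H = (2/5)·D + (3/5)·E = (-46/5, 24/5).

(-46/5, 24/5)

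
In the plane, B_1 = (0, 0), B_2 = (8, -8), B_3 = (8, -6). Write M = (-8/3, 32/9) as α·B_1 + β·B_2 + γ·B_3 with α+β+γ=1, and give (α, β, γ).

Signed area of the reference triangle: [B_1B_2B_3] = ½·(0·(-8−(-6)) + 8·(-6−0) + 8·(0−(-8))) = ½·(0 − 48 + 64) = 8.
[MB_2B_3] = ½·((-8/3)·(-8−(-6)) + 8·(-6−(32/9)) + 8·(32/9−(-8))) = ½·(16/3 − 688/9 + 832/9) = 32/3, so the B_1-coordinate is (32/3)/8 = 4/3.
[B_1MB_3] = ½·(0·(32/9−(-6)) + (-8/3)·(-6−0) + 8·(0−(32/9))) = ½·(0 + 16 − 256/9) = -56/9, so the B_2-coordinate is -7/9.
[B_1B_2M] = ½·(0·(-8−(32/9)) + 8·(32/9−0) + (-8/3)·(0−(-8))) = ½·(0 + 256/9 − 64/3) = 32/9, so the B_3-coordinate is 4/9.

(4/3, -7/9, 4/9)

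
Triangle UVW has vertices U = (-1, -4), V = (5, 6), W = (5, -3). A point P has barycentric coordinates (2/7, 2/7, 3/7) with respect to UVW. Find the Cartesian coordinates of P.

P = (2/7)·U + (2/7)·V + (3/7)·W.
x-coordinate: (2/7)·(-1) + (2/7)·5 + (3/7)·5 = 23/7.
y-coordinate: (2/7)·(-4) + (2/7)·6 + (3/7)·(-3) = -5/7.

(23/7, -5/7)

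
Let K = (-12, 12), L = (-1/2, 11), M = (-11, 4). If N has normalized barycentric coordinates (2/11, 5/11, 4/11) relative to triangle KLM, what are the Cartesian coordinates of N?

N = (2/11)·K + (5/11)·L + (4/11)·M.
x-coordinate: (2/11)·(-12) + (5/11)·(-1/2) + (4/11)·(-11) = -141/22.
y-coordinate: (2/11)·12 + (5/11)·11 + (4/11)·4 = 95/11.

(-141/22, 95/11)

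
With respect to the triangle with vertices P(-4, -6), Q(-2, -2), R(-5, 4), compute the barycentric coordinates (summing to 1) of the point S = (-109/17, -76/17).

(24/17, -16/17, 9/17)

Signed area of the reference triangle: [PQR] = ½·((-4)·(-2−4) + (-2)·(4−(-6)) + (-5)·(-6−(-2))) = ½·(24 − 20 + 20) = 12.
[SQR] = ½·((-109/17)·(-2−4) + (-2)·(4−(-76/17)) + (-5)·(-76/17−(-2))) = ½·(654/17 − 288/17 + 210/17) = 288/17, so the P-coordinate is (288/17)/12 = 24/17.
[PSR] = ½·((-4)·(-76/17−4) + (-109/17)·(4−(-6)) + (-5)·(-6−(-76/17))) = ½·(576/17 − 1090/17 + 130/17) = -192/17, so the Q-coordinate is -16/17.
[PQS] = ½·((-4)·(-2−(-76/17)) + (-2)·(-76/17−(-6)) + (-109/17)·(-6−(-2))) = ½·(-168/17 − 52/17 + 436/17) = 108/17, so the R-coordinate is 9/17.
Check: 24/17 − 16/17 + 9/17 = 1.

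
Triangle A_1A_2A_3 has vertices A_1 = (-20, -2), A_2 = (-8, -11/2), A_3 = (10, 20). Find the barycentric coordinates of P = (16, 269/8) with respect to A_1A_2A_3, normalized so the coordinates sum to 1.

(1/4, -3/4, 3/2)

Signed area of the reference triangle: [A_1A_2A_3] = ½·((-20)·(-11/2−20) + (-8)·(20−(-2)) + 10·(-2−(-11/2))) = ½·(510 − 176 + 35) = 369/2.
[PA_2A_3] = ½·(16·(-11/2−20) + (-8)·(20−(269/8)) + 10·(269/8−(-11/2))) = ½·(-408 + 109 + 1565/4) = 369/8, so the A_1-coordinate is (369/8)/(369/2) = 1/4.
[A_1PA_3] = ½·((-20)·(269/8−20) + 16·(20−(-2)) + 10·(-2−(269/8))) = ½·(-545/2 + 352 − 1425/4) = -1107/8, so the A_2-coordinate is -3/4.
[A_1A_2P] = ½·((-20)·(-11/2−(269/8)) + (-8)·(269/8−(-2)) + 16·(-2−(-11/2))) = ½·(1565/2 − 285 + 56) = 1107/4, so the A_3-coordinate is 3/2.
Check: 1/4 − 3/4 + 3/2 = 1.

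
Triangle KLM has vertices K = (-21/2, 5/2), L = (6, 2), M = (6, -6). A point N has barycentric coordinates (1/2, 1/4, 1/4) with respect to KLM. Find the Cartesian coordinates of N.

N = (1/2)·K + (1/4)·L + (1/4)·M.
x-coordinate: (1/2)·(-21/2) + (1/4)·6 + (1/4)·6 = -9/4.
y-coordinate: (1/2)·(5/2) + (1/4)·2 + (1/4)·(-6) = 1/4.

(-9/4, 1/4)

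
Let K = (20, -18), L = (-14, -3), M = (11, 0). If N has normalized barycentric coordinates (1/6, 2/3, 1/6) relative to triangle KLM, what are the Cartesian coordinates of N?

N = (1/6)·K + (2/3)·L + (1/6)·M.
x-coordinate: (1/6)·20 + (2/3)·(-14) + (1/6)·11 = -25/6.
y-coordinate: (1/6)·(-18) + (2/3)·(-3) + (1/6)·0 = -5.

(-25/6, -5)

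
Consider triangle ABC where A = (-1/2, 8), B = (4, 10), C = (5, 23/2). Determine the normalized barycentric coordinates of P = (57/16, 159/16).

(1/8, 3/4, 1/8)

Signed area of the reference triangle: [ABC] = ½·((-1/2)·(10−(23/2)) + 4·(23/2−8) + 5·(8−10)) = ½·(3/4 + 14 − 10) = 19/8.
[PBC] = ½·((57/16)·(10−(23/2)) + 4·(23/2−(159/16)) + 5·(159/16−10)) = ½·(-171/32 + 25/4 − 5/16) = 19/64, so the A-coordinate is (19/64)/(19/8) = 1/8.
[APC] = ½·((-1/2)·(159/16−(23/2)) + (57/16)·(23/2−8) + 5·(8−(159/16))) = ½·(25/32 + 399/32 − 155/16) = 57/32, so the B-coordinate is 3/4.
[ABP] = ½·((-1/2)·(10−(159/16)) + 4·(159/16−8) + (57/16)·(8−10)) = ½·(-1/32 + 31/4 − 57/8) = 19/64, so the C-coordinate is 1/8.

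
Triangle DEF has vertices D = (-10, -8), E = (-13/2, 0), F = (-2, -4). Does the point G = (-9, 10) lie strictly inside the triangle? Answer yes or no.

no

Barycentric coordinates of G: (-7/10, 14/5, -11/10).
The three coordinates are negative, positive, negative; a point is interior exactly when all three are positive.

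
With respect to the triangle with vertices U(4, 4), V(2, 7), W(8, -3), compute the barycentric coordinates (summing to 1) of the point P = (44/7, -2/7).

(-3/7, 4/7, 6/7)

Signed area of the reference triangle: [UVW] = ½·(4·(7−(-3)) + 2·(-3−4) + 8·(4−7)) = ½·(40 − 14 − 24) = 1.
[PVW] = ½·((44/7)·(7−(-3)) + 2·(-3−(-2/7)) + 8·(-2/7−7)) = ½·(440/7 − 38/7 − 408/7) = -3/7, so the U-coordinate is (-3/7)/1 = -3/7.
[UPW] = ½·(4·(-2/7−(-3)) + (44/7)·(-3−4) + 8·(4−(-2/7))) = ½·(76/7 − 44 + 240/7) = 4/7, so the V-coordinate is 4/7.
[UVP] = ½·(4·(7−(-2/7)) + 2·(-2/7−4) + (44/7)·(4−7)) = ½·(204/7 − 60/7 − 132/7) = 6/7, so the W-coordinate is 6/7.
Check: -3/7 + 4/7 + 6/7 = 1.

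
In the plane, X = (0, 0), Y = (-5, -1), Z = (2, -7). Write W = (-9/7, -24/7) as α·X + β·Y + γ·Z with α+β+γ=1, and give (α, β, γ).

(1/7, 3/7, 3/7)

Signed area of the reference triangle: [XYZ] = ½·(0·(-1−(-7)) + (-5)·(-7−0) + 2·(0−(-1))) = ½·(0 + 35 + 2) = 37/2.
[WYZ] = ½·((-9/7)·(-1−(-7)) + (-5)·(-7−(-24/7)) + 2·(-24/7−(-1))) = ½·(-54/7 + 125/7 − 34/7) = 37/14, so the X-coordinate is (37/14)/(37/2) = 1/7.
[XWZ] = ½·(0·(-24/7−(-7)) + (-9/7)·(-7−0) + 2·(0−(-24/7))) = ½·(0 + 9 + 48/7) = 111/14, so the Y-coordinate is 3/7.
[XYW] = ½·(0·(-1−(-24/7)) + (-5)·(-24/7−0) + (-9/7)·(0−(-1))) = ½·(0 + 120/7 − 9/7) = 111/14, so the Z-coordinate is 3/7.
Check: 1/7 + 3/7 + 3/7 = 1.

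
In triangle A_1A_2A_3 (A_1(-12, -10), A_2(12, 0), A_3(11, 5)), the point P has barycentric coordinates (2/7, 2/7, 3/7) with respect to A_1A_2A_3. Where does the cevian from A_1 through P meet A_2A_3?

(57/5, 3)

Line A_1P meets A_2A_3 where the A_1-coordinate vanishes; zeroing P's A_1-weight and renormalizing leaves A_2, A_3-weights 2/7 : 3/7 → (2/5, 3/5).
So Q = (2/5)·A_2 + (3/5)·A_3 = (57/5, 3).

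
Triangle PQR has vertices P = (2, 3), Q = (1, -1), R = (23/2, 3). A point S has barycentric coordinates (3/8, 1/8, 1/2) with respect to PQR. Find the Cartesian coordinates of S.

S = (3/8)·P + (1/8)·Q + (1/2)·R.
x-coordinate: (3/8)·2 + (1/8)·1 + (1/2)·(23/2) = 53/8.
y-coordinate: (3/8)·3 + (1/8)·(-1) + (1/2)·3 = 5/2.

(53/8, 5/2)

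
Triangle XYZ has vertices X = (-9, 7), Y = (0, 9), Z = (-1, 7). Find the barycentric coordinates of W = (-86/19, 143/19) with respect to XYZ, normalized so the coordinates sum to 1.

Signed area of the reference triangle: [XYZ] = ½·((-9)·(9−7) + 0·(7−7) + (-1)·(7−9)) = ½·(-18 + 0 + 2) = -8.
[WYZ] = ½·((-86/19)·(9−7) + 0·(7−(143/19)) + (-1)·(143/19−9)) = ½·(-172/19 + 0 + 28/19) = -72/19, so the X-coordinate is (-72/19)/(-8) = 9/19.
[XWZ] = ½·((-9)·(143/19−7) + (-86/19)·(7−7) + (-1)·(7−(143/19))) = ½·(-90/19 + 0 + 10/19) = -40/19, so the Y-coordinate is 5/19.
[XYW] = ½·((-9)·(9−(143/19)) + 0·(143/19−7) + (-86/19)·(7−9)) = ½·(-252/19 + 0 + 172/19) = -40/19, so the Z-coordinate is 5/19.
Check: 9/19 + 5/19 + 5/19 = 1.

(9/19, 5/19, 5/19)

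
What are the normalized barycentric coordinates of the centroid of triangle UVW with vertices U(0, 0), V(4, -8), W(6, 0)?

(1/3, 1/3, 1/3)

The centroid is the average of the vertices, so each weight is 1/3.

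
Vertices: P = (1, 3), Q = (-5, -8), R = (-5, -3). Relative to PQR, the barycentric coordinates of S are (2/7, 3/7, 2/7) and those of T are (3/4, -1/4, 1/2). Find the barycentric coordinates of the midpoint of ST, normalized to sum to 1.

(29/56, 5/56, 11/28)

Since both coordinate triples sum to 1, the midpoint's barycentrics are the componentwise average.
(2/7+3/4)/2 = 29/56; similarly 5/56 and 11/28.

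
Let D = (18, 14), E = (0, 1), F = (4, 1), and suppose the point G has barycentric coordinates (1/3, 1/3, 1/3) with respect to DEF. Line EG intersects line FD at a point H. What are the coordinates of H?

(11, 15/2)

Line EG meets FD where the E-coordinate vanishes; zeroing G's E-weight and renormalizing leaves F, D-weights 1/3 : 1/3 → (1/2, 1/2).
So H = (1/2)·F + (1/2)·D = (11, 15/2).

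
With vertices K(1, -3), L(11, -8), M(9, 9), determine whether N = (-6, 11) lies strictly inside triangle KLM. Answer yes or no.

Barycentric coordinates of N: (251/160, -49/40, 21/32).
The three coordinates are positive, negative, positive; a point is interior exactly when all three are positive.

no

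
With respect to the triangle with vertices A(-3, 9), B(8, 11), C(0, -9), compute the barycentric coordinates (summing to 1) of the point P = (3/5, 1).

Signed area of the reference triangle: [ABC] = ½·((-3)·(11−(-9)) + 8·(-9−9) + 0·(9−11)) = ½·(-60 − 144 + 0) = -102.
[PBC] = ½·((3/5)·(11−(-9)) + 8·(-9−1) + 0·(1−11)) = ½·(12 − 80 + 0) = -34, so the A-coordinate is (-34)/(-102) = 1/3.
[APC] = ½·((-3)·(1−(-9)) + (3/5)·(-9−9) + 0·(9−1)) = ½·(-30 − 54/5 + 0) = -102/5, so the B-coordinate is 1/5.
[ABP] = ½·((-3)·(11−1) + 8·(1−9) + (3/5)·(9−11)) = ½·(-30 − 64 − 6/5) = -238/5, so the C-coordinate is 7/15.

(1/3, 1/5, 7/15)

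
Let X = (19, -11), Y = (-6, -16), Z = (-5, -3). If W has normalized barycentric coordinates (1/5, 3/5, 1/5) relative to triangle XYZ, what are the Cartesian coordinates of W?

(-4/5, -62/5)

W = (1/5)·X + (3/5)·Y + (1/5)·Z.
x-coordinate: (1/5)·19 + (3/5)·(-6) + (1/5)·(-5) = -4/5.
y-coordinate: (1/5)·(-11) + (3/5)·(-16) + (1/5)·(-3) = -62/5.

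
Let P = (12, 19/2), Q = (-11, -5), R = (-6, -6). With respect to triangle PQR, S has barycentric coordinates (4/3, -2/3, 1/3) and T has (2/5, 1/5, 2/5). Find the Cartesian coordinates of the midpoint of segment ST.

Barycentric coordinates of the midpoint are the average: (13/15, -7/30, 11/30).
Converting: (13/15)·P + (-7/30)·Q + (11/30)·R = (323/30, 36/5).

(323/30, 36/5)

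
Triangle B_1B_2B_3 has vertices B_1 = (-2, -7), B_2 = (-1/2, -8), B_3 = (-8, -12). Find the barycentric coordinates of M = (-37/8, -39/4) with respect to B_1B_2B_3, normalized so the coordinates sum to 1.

(1/4, 1/4, 1/2)

Signed area of the reference triangle: [B_1B_2B_3] = ½·((-2)·(-8−(-12)) + (-1/2)·(-12−(-7)) + (-8)·(-7−(-8))) = ½·(-8 + 5/2 − 8) = -27/4.
[MB_2B_3] = ½·((-37/8)·(-8−(-12)) + (-1/2)·(-12−(-39/4)) + (-8)·(-39/4−(-8))) = ½·(-37/2 + 9/8 + 14) = -27/16, so the B_1-coordinate is (-27/16)/(-27/4) = 1/4.
[B_1MB_3] = ½·((-2)·(-39/4−(-12)) + (-37/8)·(-12−(-7)) + (-8)·(-7−(-39/4))) = ½·(-9/2 + 185/8 − 22) = -27/16, so the B_2-coordinate is 1/4.
[B_1B_2M] = ½·((-2)·(-8−(-39/4)) + (-1/2)·(-39/4−(-7)) + (-37/8)·(-7−(-8))) = ½·(-7/2 + 11/8 − 37/8) = -27/8, so the B_3-coordinate is 1/2.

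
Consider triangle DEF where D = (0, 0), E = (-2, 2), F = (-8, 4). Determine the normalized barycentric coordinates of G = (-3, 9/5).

(2/5, 3/10, 3/10)

Signed area of the reference triangle: [DEF] = ½·(0·(2−4) + (-2)·(4−0) + (-8)·(0−2)) = ½·(0 − 8 + 16) = 4.
[GEF] = ½·((-3)·(2−4) + (-2)·(4−(9/5)) + (-8)·(9/5−2)) = ½·(6 − 22/5 + 8/5) = 8/5, so the D-coordinate is (8/5)/4 = 2/5.
[DGF] = ½·(0·(9/5−4) + (-3)·(4−0) + (-8)·(0−(9/5))) = ½·(0 − 12 + 72/5) = 6/5, so the E-coordinate is 3/10.
[DEG] = ½·(0·(2−(9/5)) + (-2)·(9/5−0) + (-3)·(0−2)) = ½·(0 − 18/5 + 6) = 6/5, so the F-coordinate is 3/10.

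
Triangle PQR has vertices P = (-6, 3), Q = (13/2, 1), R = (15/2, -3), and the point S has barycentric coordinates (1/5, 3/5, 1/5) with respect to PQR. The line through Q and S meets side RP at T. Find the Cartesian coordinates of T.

Line QS meets RP where the Q-coordinate vanishes; zeroing S's Q-weight and renormalizing leaves R, P-weights 1/5 : 1/5 → (1/2, 1/2).
So T = (1/2)·R + (1/2)·P = (3/4, 0).

(3/4, 0)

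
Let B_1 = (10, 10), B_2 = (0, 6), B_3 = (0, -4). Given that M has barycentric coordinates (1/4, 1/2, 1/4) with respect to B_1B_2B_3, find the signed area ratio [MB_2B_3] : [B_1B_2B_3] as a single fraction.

The signed ratio [MB_2B_3]/[B_1B_2B_3] equals the barycentric coordinate of M at vertex B_1, which is 1/4.

1/4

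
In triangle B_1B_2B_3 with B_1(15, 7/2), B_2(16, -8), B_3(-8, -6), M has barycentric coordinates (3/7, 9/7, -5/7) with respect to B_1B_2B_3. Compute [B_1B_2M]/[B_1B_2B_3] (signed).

The signed ratio [B_1B_2M]/[B_1B_2B_3] equals the barycentric coordinate of M at vertex B_3, which is -5/7.

-5/7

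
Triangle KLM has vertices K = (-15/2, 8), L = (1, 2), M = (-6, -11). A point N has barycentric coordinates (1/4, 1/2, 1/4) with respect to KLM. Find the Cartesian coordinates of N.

N = (1/4)·K + (1/2)·L + (1/4)·M.
x-coordinate: (1/4)·(-15/2) + (1/2)·1 + (1/4)·(-6) = -23/8.
y-coordinate: (1/4)·8 + (1/2)·2 + (1/4)·(-11) = 1/4.

(-23/8, 1/4)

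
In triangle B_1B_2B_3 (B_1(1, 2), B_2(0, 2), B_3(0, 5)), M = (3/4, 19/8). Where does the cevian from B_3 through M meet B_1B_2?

(6/7, 2)

Barycentric coordinates of M with respect to B_1B_2B_3: (3/4, 1/8, 1/8).
On side B_1B_2 the B_3-coordinate is zero; dropping M's B_3-weight 1/8 and renormalizing the remaining 3/4 : 1/8 gives weights 6/7, 1/7 on B_1, B_2.
N = (6/7)·(1, 2) + (1/7)·(0, 2) = (6/7, 2).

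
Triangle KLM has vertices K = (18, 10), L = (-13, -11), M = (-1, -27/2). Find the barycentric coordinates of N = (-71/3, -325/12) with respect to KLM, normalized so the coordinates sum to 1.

Signed area of the reference triangle: [KLM] = ½·(18·(-11−(-27/2)) + (-13)·(-27/2−10) + (-1)·(10−(-11))) = ½·(45 + 611/2 − 21) = 659/4.
[NLM] = ½·((-71/3)·(-11−(-27/2)) + (-13)·(-27/2−(-325/12)) + (-1)·(-325/12−(-11))) = ½·(-355/6 − 2119/12 + 193/12) = -659/6, so the K-coordinate is (-659/6)/(659/4) = -2/3.
[KNM] = ½·(18·(-325/12−(-27/2)) + (-71/3)·(-27/2−10) + (-1)·(10−(-325/12))) = ½·(-489/2 + 3337/6 − 445/12) = 3295/24, so the L-coordinate is 5/6.
[KLN] = ½·(18·(-11−(-325/12)) + (-13)·(-325/12−10) + (-71/3)·(10−(-11))) = ½·(579/2 + 5785/12 − 497) = 3295/24, so the M-coordinate is 5/6.

(-2/3, 5/6, 5/6)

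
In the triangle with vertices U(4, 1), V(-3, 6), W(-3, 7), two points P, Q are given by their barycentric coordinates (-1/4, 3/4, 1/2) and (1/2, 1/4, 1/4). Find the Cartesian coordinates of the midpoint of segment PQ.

Barycentric coordinates of the midpoint are the average: (1/8, 1/2, 3/8).
Converting: (1/8)·U + (1/2)·V + (3/8)·W = (-17/8, 23/4).

(-17/8, 23/4)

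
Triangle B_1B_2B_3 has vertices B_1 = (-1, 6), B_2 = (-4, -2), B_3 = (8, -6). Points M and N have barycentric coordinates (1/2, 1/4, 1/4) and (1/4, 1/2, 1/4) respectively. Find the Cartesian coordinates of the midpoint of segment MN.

(1/8, 0)

Barycentric coordinates of the midpoint are the average: (3/8, 3/8, 1/4).
Converting: (3/8)·B_1 + (3/8)·B_2 + (1/4)·B_3 = (1/8, 0).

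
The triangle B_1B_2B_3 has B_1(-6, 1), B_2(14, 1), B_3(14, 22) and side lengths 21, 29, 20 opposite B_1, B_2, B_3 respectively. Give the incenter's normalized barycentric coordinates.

The incenter has barycentric coordinates proportional to the opposite side lengths: (21 : 29 : 20).
Normalizing by 21+29+20 = 70 gives (3/10, 29/70, 2/7).

(3/10, 29/70, 2/7)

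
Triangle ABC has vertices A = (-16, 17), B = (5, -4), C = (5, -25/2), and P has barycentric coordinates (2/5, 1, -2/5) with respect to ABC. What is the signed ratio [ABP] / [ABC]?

The signed ratio [ABP]/[ABC] equals the barycentric coordinate of P at vertex C, which is -2/5.

-2/5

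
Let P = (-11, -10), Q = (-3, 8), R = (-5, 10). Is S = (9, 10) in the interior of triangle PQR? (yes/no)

no

Barycentric coordinates of S: (-7/13, 70/13, -50/13).
The three coordinates are negative, positive, negative; a point is interior exactly when all three are positive.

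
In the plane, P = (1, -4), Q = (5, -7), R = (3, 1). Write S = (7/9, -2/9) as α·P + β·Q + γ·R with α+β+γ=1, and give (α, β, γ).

Signed area of the reference triangle: [PQR] = ½·(1·(-7−1) + 5·(1−(-4)) + 3·(-4−(-7))) = ½·(-8 + 25 + 9) = 13.
[SQR] = ½·((7/9)·(-7−1) + 5·(1−(-2/9)) + 3·(-2/9−(-7))) = ½·(-56/9 + 55/9 + 61/3) = 91/9, so the P-coordinate is (91/9)/13 = 7/9.
[PSR] = ½·(1·(-2/9−1) + (7/9)·(1−(-4)) + 3·(-4−(-2/9))) = ½·(-11/9 + 35/9 − 34/3) = -13/3, so the Q-coordinate is -1/3.
[PQS] = ½·(1·(-7−(-2/9)) + 5·(-2/9−(-4)) + (7/9)·(-4−(-7))) = ½·(-61/9 + 170/9 + 7/3) = 65/9, so the R-coordinate is 5/9.
Check: 7/9 − 1/3 + 5/9 = 1.

(7/9, -1/3, 5/9)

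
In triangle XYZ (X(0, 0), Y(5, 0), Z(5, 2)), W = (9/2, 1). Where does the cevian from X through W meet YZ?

Barycentric coordinates of W with respect to XYZ: (1/10, 2/5, 1/2).
On side YZ the X-coordinate is zero; dropping W's X-weight 1/10 and renormalizing the remaining 2/5 : 1/2 gives weights 4/9, 5/9 on Y, Z.
V = (4/9)·(5, 0) + (5/9)·(5, 2) = (5, 10/9).

(5, 10/9)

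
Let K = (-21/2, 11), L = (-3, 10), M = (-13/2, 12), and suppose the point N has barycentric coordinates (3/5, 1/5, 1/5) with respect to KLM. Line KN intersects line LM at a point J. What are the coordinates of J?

(-19/4, 11)

Line KN meets LM where the K-coordinate vanishes; zeroing N's K-weight and renormalizing leaves L, M-weights 1/5 : 1/5 → (1/2, 1/2).
So J = (1/2)·L + (1/2)·M = (-19/4, 11).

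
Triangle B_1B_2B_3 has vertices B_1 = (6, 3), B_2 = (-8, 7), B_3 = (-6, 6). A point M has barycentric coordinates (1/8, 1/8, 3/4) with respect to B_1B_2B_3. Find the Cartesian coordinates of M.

(-19/4, 23/4)

M = (1/8)·B_1 + (1/8)·B_2 + (3/4)·B_3.
x-coordinate: (1/8)·6 + (1/8)·(-8) + (3/4)·(-6) = -19/4.
y-coordinate: (1/8)·3 + (1/8)·7 + (3/4)·6 = 23/4.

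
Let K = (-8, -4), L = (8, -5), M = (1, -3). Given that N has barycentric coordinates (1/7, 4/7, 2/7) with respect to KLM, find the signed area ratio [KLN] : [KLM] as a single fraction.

2/7

The signed ratio [KLN]/[KLM] equals the barycentric coordinate of N at vertex M, which is 2/7.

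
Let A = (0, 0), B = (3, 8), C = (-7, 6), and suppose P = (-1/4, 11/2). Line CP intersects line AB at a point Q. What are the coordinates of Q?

(2, 16/3)

Barycentric coordinates of P with respect to ABC: (1/4, 1/2, 1/4).
On side AB the C-coordinate is zero; dropping P's C-weight 1/4 and renormalizing the remaining 1/4 : 1/2 gives weights 1/3, 2/3 on A, B.
Q = (1/3)·(0, 0) + (2/3)·(3, 8) = (2, 16/3).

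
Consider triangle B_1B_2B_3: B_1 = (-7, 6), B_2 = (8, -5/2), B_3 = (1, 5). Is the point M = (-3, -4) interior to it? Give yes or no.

Barycentric coordinates of M: (93/53, 76/53, -116/53).
The three coordinates are positive, positive, negative; a point is interior exactly when all three are positive.

no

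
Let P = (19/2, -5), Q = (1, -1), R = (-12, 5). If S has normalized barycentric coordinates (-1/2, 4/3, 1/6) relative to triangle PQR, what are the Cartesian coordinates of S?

(-65/12, 2)

S = (-1/2)·P + (4/3)·Q + (1/6)·R.
x-coordinate: (-1/2)·(19/2) + (4/3)·1 + (1/6)·(-12) = -65/12.
y-coordinate: (-1/2)·(-5) + (4/3)·(-1) + (1/6)·5 = 2.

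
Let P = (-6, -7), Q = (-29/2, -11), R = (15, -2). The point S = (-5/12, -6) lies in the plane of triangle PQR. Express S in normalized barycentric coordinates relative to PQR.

(1/2, 1/6, 1/3)

Signed area of the reference triangle: [PQR] = ½·((-6)·(-11−(-2)) + (-29/2)·(-2−(-7)) + 15·(-7−(-11))) = ½·(54 − 145/2 + 60) = 83/4.
[SQR] = ½·((-5/12)·(-11−(-2)) + (-29/2)·(-2−(-6)) + 15·(-6−(-11))) = ½·(15/4 − 58 + 75) = 83/8, so the P-coordinate is (83/8)/(83/4) = 1/2.
[PSR] = ½·((-6)·(-6−(-2)) + (-5/12)·(-2−(-7)) + 15·(-7−(-6))) = ½·(24 − 25/12 − 15) = 83/24, so the Q-coordinate is 1/6.
[PQS] = ½·((-6)·(-11−(-6)) + (-29/2)·(-6−(-7)) + (-5/12)·(-7−(-11))) = ½·(30 − 29/2 − 5/3) = 83/12, so the R-coordinate is 1/3.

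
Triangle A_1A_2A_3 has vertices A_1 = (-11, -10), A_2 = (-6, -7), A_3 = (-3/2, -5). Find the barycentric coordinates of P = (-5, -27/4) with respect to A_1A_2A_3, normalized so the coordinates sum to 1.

Signed area of the reference triangle: [A_1A_2A_3] = ½·((-11)·(-7−(-5)) + (-6)·(-5−(-10)) + (-3/2)·(-10−(-7))) = ½·(22 − 30 + 9/2) = -7/4.
[PA_2A_3] = ½·((-5)·(-7−(-5)) + (-6)·(-5−(-27/4)) + (-3/2)·(-27/4−(-7))) = ½·(10 − 21/2 − 3/8) = -7/16, so the A_1-coordinate is (-7/16)/(-7/4) = 1/4.
[A_1PA_3] = ½·((-11)·(-27/4−(-5)) + (-5)·(-5−(-10)) + (-3/2)·(-10−(-27/4))) = ½·(77/4 − 25 + 39/8) = -7/16, so the A_2-coordinate is 1/4.
[A_1A_2P] = ½·((-11)·(-7−(-27/4)) + (-6)·(-27/4−(-10)) + (-5)·(-10−(-7))) = ½·(11/4 − 39/2 + 15) = -7/8, so the A_3-coordinate is 1/2.
Check: 1/4 + 1/4 + 1/2 = 1.

(1/4, 1/4, 1/2)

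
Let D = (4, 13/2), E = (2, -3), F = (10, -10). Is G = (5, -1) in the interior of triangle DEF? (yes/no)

yes

Barycentric coordinates of G: (37/90, 19/60, 49/180).
The three coordinates are positive, positive, positive; a point is interior exactly when all three are positive.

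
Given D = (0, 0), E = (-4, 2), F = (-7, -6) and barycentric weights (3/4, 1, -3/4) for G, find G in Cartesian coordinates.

G = (3/4)·D + 1·E + (-3/4)·F.
x-coordinate: (3/4)·0 + 1·(-4) + (-3/4)·(-7) = 5/4.
y-coordinate: (3/4)·0 + 1·2 + (-3/4)·(-6) = 13/2.

(5/4, 13/2)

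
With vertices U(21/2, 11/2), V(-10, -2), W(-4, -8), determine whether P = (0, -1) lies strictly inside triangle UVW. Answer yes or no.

yes

Barycentric coordinates of P: (11/28, 95/336, 109/336).
The three coordinates are positive, positive, positive; a point is interior exactly when all three are positive.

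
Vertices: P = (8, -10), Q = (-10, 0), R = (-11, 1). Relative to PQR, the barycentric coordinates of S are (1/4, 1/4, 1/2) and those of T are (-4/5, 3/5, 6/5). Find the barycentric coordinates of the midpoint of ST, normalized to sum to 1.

(-11/40, 17/40, 17/20)

Since both coordinate triples sum to 1, the midpoint's barycentrics are the componentwise average.
(1/4+-4/5)/2 = -11/40; similarly 17/40 and 17/20.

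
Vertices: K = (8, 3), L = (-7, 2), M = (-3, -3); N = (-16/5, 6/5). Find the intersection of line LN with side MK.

Barycentric coordinates of N with respect to KLM: (1/5, 3/5, 1/5).
On side MK the L-coordinate is zero; dropping N's L-weight 3/5 and renormalizing the remaining 1/5 : 1/5 gives weights 1/2, 1/2 on M, K.
J = (1/2)·(-3, -3) + (1/2)·(8, 3) = (5/2, 0).

(5/2, 0)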